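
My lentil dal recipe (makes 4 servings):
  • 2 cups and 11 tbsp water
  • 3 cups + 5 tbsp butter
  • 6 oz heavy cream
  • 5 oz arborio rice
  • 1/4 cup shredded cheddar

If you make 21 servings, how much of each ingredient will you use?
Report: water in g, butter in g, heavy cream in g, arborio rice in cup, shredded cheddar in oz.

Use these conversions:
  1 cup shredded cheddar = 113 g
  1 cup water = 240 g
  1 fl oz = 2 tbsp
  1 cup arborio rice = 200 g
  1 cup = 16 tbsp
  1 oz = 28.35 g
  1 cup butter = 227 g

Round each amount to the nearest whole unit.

water: 3386 g; butter: 3948 g; heavy cream: 893 g; arborio rice: 4 cup; shredded cheddar: 5 oz

Scaling factor: 21/4 = 5.25.
water: (2 cup + 11 tbsp = 2.6875 cup) × 21/4 × 240 g/cup ≈ 3386 g
butter: (3 cup + 5 tbsp = 3.3125 cup) × 21/4 × 227 g/cup ≈ 3948 g
heavy cream: 6 oz × 21/4 × 28.35 g/oz ≈ 893 g
arborio rice: 5 oz × 21/4 × 28.35 g/oz ÷ 200 g/cup ≈ 4 cup
shredded cheddar: 0.25 cup × 21/4 × 113 g/cup ÷ 28.35 g/oz ≈ 5 oz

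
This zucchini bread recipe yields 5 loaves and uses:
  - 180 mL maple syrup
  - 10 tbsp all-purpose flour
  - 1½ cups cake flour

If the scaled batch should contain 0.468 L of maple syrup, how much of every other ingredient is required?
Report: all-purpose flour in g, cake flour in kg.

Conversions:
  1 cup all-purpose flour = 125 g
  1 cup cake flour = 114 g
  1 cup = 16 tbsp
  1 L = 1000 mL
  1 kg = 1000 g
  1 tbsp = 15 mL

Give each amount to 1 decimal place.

all-purpose flour: 203.1 g; cake flour: 0.4 kg

The original recipe has 0.18 L of maple syrup, so the scaling factor is 0.468 ÷ 0.18 = 13/5 = 2.6.
all-purpose flour: 10 tbsp × 13/5 ÷ 16 tbsp/cup × 125 g/cup ≈ 203.1 g
cake flour: 1.5 cup × 13/5 × 114 g/cup ÷ 1000 g/kg ≈ 0.4 kg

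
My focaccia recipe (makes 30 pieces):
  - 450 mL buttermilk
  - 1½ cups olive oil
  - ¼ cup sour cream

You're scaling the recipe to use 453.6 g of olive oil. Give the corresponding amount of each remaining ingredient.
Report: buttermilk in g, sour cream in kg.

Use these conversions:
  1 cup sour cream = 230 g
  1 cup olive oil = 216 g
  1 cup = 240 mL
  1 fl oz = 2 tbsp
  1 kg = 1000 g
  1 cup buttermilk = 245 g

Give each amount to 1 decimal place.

The original recipe has 324 g of olive oil, so the scaling factor is 453.6 ÷ 324 = 7/5 = 1.4.
buttermilk: 450 mL × 7/5 ÷ 240 mL/cup × 245 g/cup ≈ 643.1 g
sour cream: 0.25 cup × 7/5 × 230 g/cup ÷ 1000 g/kg ≈ 0.1 kg

buttermilk: 643.1 g; sour cream: 0.1 kg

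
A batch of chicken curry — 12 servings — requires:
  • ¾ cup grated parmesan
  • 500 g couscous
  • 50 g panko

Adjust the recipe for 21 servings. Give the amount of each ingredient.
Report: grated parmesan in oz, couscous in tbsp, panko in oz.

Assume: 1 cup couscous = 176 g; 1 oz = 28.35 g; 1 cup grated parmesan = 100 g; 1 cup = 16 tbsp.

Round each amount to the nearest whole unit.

grated parmesan: 5 oz; couscous: 80 tbsp; panko: 3 oz

Scaling factor: 21/12 = 7/4 = 1.75.
grated parmesan: 0.75 cup × 7/4 × 100 g/cup ÷ 28.35 g/oz ≈ 5 oz
couscous: 500 g × 7/4 ÷ 176 g/cup × 16 tbsp/cup ≈ 80 tbsp
panko: 50 g × 7/4 ÷ 28.35 g/oz ≈ 3 oz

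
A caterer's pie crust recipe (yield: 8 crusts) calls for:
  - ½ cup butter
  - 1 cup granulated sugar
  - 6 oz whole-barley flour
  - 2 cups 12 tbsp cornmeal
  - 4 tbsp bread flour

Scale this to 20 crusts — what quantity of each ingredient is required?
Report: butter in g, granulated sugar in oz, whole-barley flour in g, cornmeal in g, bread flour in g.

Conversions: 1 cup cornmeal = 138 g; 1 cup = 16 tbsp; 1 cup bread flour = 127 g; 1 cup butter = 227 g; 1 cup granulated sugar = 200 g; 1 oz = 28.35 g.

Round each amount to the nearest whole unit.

Scaling factor: 20/8 = 5/2 = 2.5.
butter: 0.5 cup × 5/2 × 227 g/cup ≈ 284 g
granulated sugar: 1 cup × 5/2 × 200 g/cup ÷ 28.35 g/oz ≈ 18 oz
whole-barley flour: 6 oz × 5/2 × 28.35 g/oz ≈ 425 g
cornmeal: (2 cup + 12 tbsp = 2.75 cup) × 5/2 × 138 g/cup ≈ 949 g
bread flour: 4 tbsp × 5/2 ÷ 16 tbsp/cup × 127 g/cup ≈ 79 g

butter: 284 g; granulated sugar: 18 oz; whole-barley flour: 425 g; cornmeal: 949 g; bread flour: 79 g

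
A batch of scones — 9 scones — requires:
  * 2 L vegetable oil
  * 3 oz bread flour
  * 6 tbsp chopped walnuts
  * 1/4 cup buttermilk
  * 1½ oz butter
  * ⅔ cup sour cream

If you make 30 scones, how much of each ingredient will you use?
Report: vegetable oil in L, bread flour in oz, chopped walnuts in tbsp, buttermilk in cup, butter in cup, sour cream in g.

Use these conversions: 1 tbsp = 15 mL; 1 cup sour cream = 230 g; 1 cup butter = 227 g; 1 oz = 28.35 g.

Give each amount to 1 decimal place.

Scaling factor: 30/9 = 10/3.
vegetable oil: 2 L × 10/3 ≈ 6.7 L
bread flour: 3 oz × 10/3 = 10.0 oz
chopped walnuts: 6 tbsp × 10/3 = 20.0 tbsp
buttermilk: 0.25 cup × 10/3 ≈ 0.8 cup
butter: 1.5 oz × 10/3 × 28.35 g/oz ÷ 227 g/cup ≈ 0.6 cup
sour cream: 2/3 cup × 10/3 × 230 g/cup ≈ 511.1 g

vegetable oil: 6.7 L; bread flour: 10.0 oz; chopped walnuts: 20.0 tbsp; buttermilk: 0.8 cup; butter: 0.6 cup; sour cream: 511.1 g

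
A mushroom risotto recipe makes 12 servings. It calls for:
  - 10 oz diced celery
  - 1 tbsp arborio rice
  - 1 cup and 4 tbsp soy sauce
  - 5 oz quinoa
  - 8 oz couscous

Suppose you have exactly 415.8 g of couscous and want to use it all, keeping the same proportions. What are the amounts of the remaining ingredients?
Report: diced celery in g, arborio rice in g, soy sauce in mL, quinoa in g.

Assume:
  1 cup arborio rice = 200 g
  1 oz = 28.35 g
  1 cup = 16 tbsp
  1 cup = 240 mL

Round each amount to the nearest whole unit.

The original recipe has 226.8 g of couscous, so the scaling factor is 415.8 ÷ 226.8 = 11/6.
diced celery: 10 oz × 11/6 × 28.35 g/oz ≈ 520 g
arborio rice: 1 tbsp × 11/6 ÷ 16 tbsp/cup × 200 g/cup ≈ 23 g
soy sauce: (1 cup + 4 tbsp = 1.25 cup) × 11/6 × 240 mL/cup = 550 mL
quinoa: 5 oz × 11/6 × 28.35 g/oz ≈ 260 g

diced celery: 520 g; arborio rice: 23 g; soy sauce: 550 mL; quinoa: 260 g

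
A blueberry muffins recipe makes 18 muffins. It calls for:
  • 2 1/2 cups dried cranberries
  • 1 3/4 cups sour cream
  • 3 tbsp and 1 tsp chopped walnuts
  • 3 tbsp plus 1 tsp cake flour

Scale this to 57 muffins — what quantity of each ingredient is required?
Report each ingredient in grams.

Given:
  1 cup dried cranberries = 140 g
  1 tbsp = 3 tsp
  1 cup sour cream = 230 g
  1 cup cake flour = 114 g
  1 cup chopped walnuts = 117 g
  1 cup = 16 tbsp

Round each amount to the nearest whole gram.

Scaling factor: 57/18 = 19/6.
dried cranberries: 2.5 cup × 19/6 × 140 g/cup ≈ 1108 g
sour cream: 1.75 cup × 19/6 × 230 g/cup ≈ 1275 g
chopped walnuts: (3 tbsp + 1 tsp = 10/3 tbsp) × 19/6 ÷ 16 tbsp/cup × 117 g/cup ≈ 77 g
cake flour: (3 tbsp + 1 tsp = 10/3 tbsp) × 19/6 ÷ 16 tbsp/cup × 114 g/cup ≈ 75 g

dried cranberries: 1108 g; sour cream: 1275 g; chopped walnuts: 77 g; cake flour: 75 g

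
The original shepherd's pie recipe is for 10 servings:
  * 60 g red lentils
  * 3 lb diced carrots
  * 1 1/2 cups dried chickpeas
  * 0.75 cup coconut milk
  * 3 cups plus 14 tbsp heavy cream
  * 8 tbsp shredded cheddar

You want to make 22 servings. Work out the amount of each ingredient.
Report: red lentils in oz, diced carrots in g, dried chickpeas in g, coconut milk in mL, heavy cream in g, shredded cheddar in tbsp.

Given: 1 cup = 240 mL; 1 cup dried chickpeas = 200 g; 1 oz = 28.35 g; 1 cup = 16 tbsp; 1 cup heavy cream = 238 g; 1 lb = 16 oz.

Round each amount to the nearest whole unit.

Scaling factor: 22/10 = 11/5 = 2.2.
red lentils: 60 g × 11/5 ÷ 28.35 g/oz ≈ 5 oz
diced carrots: 3 lb × 11/5 × 16 oz/lb × 28.35 g/oz ≈ 2994 g
dried chickpeas: 1.5 cup × 11/5 × 200 g/cup = 660 g
coconut milk: 0.75 cup × 11/5 × 240 mL/cup = 396 mL
heavy cream: (3 cup + 14 tbsp = 3.875 cup) × 11/5 × 238 g/cup ≈ 2029 g
shredded cheddar: 8 tbsp × 11/5 ≈ 18 tbsp

red lentils: 5 oz; diced carrots: 2994 g; dried chickpeas: 660 g; coconut milk: 396 mL; heavy cream: 2029 g; shredded cheddar: 18 tbsp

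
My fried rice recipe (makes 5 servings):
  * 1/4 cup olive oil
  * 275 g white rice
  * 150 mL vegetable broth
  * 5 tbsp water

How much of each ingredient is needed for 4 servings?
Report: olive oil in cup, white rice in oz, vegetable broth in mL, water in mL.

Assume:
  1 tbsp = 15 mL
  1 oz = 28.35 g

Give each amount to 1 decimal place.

Scaling factor: 4/5 = 0.8.
olive oil: 0.25 cup × 4/5 = 0.2 cup
white rice: 275 g × 4/5 ÷ 28.35 g/oz ≈ 7.8 oz
vegetable broth: 150 mL × 4/5 = 120.0 mL
water: 5 tbsp × 4/5 × 15 mL/tbsp = 60.0 mL

olive oil: 0.2 cup; white rice: 7.8 oz; vegetable broth: 120.0 mL; water: 60.0 mL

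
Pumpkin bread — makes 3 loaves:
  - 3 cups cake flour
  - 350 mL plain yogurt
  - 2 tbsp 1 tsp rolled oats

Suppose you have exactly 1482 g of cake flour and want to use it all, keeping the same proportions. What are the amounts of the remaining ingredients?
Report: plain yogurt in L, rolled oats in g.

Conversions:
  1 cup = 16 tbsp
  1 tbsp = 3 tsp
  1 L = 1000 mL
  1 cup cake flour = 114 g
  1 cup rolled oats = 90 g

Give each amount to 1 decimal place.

The original recipe has 342 g of cake flour, so the scaling factor is 1482 ÷ 342 = 13/3.
plain yogurt: 350 mL × 13/3 ÷ 1000 mL/L ≈ 1.5 L
rolled oats: (2 tbsp + 1 tsp = 7/3 tbsp) × 13/3 ÷ 16 tbsp/cup × 90 g/cup ≈ 56.9 g

plain yogurt: 1.5 L; rolled oats: 56.9 g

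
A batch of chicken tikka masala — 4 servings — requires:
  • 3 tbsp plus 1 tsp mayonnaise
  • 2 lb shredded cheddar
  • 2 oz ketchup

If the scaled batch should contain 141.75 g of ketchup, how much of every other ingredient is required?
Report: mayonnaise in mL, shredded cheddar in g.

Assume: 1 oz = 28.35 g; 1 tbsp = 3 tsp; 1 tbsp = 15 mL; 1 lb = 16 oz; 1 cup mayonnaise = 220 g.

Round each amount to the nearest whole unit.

The original recipe has 56.7 g of ketchup, so the scaling factor is 141.75 ÷ 56.7 = 5/2 = 2.5.
mayonnaise: (3 tbsp + 1 tsp = 10/3 tbsp) × 5/2 × 15 mL/tbsp = 125 mL
shredded cheddar: 2 lb × 5/2 × 16 oz/lb × 28.35 g/oz = 2268 g

mayonnaise: 125 mL; shredded cheddar: 2268 g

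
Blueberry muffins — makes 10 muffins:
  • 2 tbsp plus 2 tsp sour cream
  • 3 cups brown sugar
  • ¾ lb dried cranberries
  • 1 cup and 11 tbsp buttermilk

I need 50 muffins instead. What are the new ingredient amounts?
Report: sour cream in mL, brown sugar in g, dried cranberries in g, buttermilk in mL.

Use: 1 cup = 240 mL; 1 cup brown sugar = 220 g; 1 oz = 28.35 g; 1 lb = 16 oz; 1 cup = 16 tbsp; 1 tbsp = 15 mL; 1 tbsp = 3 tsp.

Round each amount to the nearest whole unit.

Scaling factor: 50/10 = 5.
sour cream: (2 tbsp + 2 tsp = 8/3 tbsp) × 5 × 15 mL/tbsp = 200 mL
brown sugar: 3 cup × 5 × 220 g/cup = 3300 g
dried cranberries: 0.75 lb × 5 × 16 oz/lb × 28.35 g/oz = 1701 g
buttermilk: (1 cup + 11 tbsp = 1.6875 cup) × 5 × 240 mL/cup = 2025 mL

sour cream: 200 mL; brown sugar: 3300 g; dried cranberries: 1701 g; buttermilk: 2025 mL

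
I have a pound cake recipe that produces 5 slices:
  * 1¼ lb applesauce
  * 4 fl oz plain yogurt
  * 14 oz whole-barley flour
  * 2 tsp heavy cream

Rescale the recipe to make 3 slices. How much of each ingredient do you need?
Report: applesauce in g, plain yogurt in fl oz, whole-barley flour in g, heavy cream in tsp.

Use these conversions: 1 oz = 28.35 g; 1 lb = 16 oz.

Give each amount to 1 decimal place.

Scaling factor: 3/5 = 0.6.
applesauce: 1.25 lb × 3/5 × 16 oz/lb × 28.35 g/oz = 340.2 g
plain yogurt: 4 fl oz × 3/5 = 2.4 fl oz
whole-barley flour: 14 oz × 3/5 × 28.35 g/oz ≈ 238.1 g
heavy cream: 2 tsp × 3/5 = 1.2 tsp

applesauce: 340.2 g; plain yogurt: 2.4 fl oz; whole-barley flour: 238.1 g; heavy cream: 1.2 tsp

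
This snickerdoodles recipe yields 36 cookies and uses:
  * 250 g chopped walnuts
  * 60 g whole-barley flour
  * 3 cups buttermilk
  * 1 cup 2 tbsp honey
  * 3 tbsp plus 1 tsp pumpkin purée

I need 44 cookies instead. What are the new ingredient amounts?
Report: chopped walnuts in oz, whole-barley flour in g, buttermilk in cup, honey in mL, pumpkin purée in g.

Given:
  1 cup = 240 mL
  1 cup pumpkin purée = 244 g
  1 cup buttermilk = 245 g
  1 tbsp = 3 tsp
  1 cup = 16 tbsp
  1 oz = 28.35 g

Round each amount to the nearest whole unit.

Scaling factor: 44/36 = 11/9.
chopped walnuts: 250 g × 11/9 ÷ 28.35 g/oz ≈ 11 oz
whole-barley flour: 60 g × 11/9 ≈ 73 g
buttermilk: 3 cup × 11/9 ≈ 4 cup
honey: (1 cup + 2 tbsp = 1.125 cup) × 11/9 × 240 mL/cup = 330 mL
pumpkin purée: (3 tbsp + 1 tsp = 10/3 tbsp) × 11/9 ÷ 16 tbsp/cup × 244 g/cup ≈ 62 g

chopped walnuts: 11 oz; whole-barley flour: 73 g; buttermilk: 4 cup; honey: 330 mL; pumpkin purée: 62 g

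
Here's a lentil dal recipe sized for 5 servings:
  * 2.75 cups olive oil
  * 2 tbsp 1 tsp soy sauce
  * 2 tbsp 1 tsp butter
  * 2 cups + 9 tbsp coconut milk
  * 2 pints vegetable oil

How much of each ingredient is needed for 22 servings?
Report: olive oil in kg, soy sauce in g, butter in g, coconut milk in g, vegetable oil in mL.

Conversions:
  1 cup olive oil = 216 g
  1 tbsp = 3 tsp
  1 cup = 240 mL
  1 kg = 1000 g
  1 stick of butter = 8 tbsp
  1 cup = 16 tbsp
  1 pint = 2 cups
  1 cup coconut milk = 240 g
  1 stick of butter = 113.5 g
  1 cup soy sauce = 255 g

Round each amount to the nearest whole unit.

Scaling factor: 22/5 = 4.4.
olive oil: 2.75 cup × 22/5 × 216 g/cup ÷ 1000 g/kg ≈ 3 kg
soy sauce: (2 tbsp + 1 tsp = 7/3 tbsp) × 22/5 ÷ 16 tbsp/cup × 255 g/cup ≈ 164 g
butter: (2 tbsp + 1 tsp = 7/3 tbsp) × 22/5 ÷ 8 tbsp/stick × 113.5 g/stick ≈ 146 g
coconut milk: (2 cup + 9 tbsp = 2.5625 cup) × 22/5 × 240 g/cup = 2706 g
vegetable oil: 2 pint × 22/5 × 2 cup/pint × 240 mL/cup = 4224 mL

olive oil: 3 kg; soy sauce: 164 g; butter: 146 g; coconut milk: 2706 g; vegetable oil: 4224 mL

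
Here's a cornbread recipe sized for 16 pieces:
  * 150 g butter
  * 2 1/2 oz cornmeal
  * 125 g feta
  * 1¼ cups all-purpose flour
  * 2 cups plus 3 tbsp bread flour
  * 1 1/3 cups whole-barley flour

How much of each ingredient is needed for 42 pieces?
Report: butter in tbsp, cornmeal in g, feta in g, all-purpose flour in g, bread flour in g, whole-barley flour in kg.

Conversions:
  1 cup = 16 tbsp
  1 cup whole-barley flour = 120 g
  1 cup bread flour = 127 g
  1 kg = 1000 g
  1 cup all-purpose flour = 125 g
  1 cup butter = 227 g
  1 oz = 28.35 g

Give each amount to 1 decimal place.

butter: 27.8 tbsp; cornmeal: 186.0 g; feta: 328.1 g; all-purpose flour: 410.2 g; bread flour: 729.3 g; whole-barley flour: 0.4 kg

Scaling factor: 42/16 = 21/8 = 2.625.
butter: 150 g × 21/8 ÷ 227 g/cup × 16 tbsp/cup ≈ 27.8 tbsp
cornmeal: 2.5 oz × 21/8 × 28.35 g/oz ≈ 186.0 g
feta: 125 g × 21/8 ≈ 328.1 g
all-purpose flour: 1.25 cup × 21/8 × 125 g/cup ≈ 410.2 g
bread flour: (2 cup + 3 tbsp = 2.1875 cup) × 21/8 × 127 g/cup ≈ 729.3 g
whole-barley flour: 4/3 cup × 21/8 × 120 g/cup ÷ 1000 g/kg ≈ 0.4 kg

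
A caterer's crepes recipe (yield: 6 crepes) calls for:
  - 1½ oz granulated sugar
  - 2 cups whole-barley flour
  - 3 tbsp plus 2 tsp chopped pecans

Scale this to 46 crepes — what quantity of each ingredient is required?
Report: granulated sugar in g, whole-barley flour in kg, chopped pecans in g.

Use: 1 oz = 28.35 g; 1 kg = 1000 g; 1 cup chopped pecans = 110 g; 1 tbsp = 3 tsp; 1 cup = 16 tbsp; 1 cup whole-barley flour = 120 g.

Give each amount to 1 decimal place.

granulated sugar: 326.0 g; whole-barley flour: 1.8 kg; chopped pecans: 193.3 g

Scaling factor: 46/6 = 23/3.
granulated sugar: 1.5 oz × 23/3 × 28.35 g/oz ≈ 326.0 g
whole-barley flour: 2 cup × 23/3 × 120 g/cup ÷ 1000 g/kg ≈ 1.8 kg
chopped pecans: (3 tbsp + 2 tsp = 11/3 tbsp) × 23/3 ÷ 16 tbsp/cup × 110 g/cup ≈ 193.3 g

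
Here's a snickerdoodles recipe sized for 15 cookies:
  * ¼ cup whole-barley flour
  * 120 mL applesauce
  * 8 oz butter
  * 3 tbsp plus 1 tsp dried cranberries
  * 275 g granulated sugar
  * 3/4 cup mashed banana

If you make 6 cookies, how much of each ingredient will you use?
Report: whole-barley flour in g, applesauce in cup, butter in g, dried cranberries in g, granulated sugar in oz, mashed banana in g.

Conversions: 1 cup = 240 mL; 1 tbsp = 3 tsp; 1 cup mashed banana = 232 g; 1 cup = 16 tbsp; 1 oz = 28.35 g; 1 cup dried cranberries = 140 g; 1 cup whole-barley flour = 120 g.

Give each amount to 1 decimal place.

Scaling factor: 6/15 = 2/5 = 0.4.
whole-barley flour: 0.25 cup × 2/5 × 120 g/cup = 12.0 g
applesauce: 120 mL × 2/5 ÷ 240 mL/cup = 0.2 cup
butter: 8 oz × 2/5 × 28.35 g/oz ≈ 90.7 g
dried cranberries: (3 tbsp + 1 tsp = 10/3 tbsp) × 2/5 ÷ 16 tbsp/cup × 140 g/cup ≈ 11.7 g
granulated sugar: 275 g × 2/5 ÷ 28.35 g/oz ≈ 3.9 oz
mashed banana: 0.75 cup × 2/5 × 232 g/cup = 69.6 g

whole-barley flour: 12.0 g; applesauce: 0.2 cup; butter: 90.7 g; dried cranberries: 11.7 g; granulated sugar: 3.9 oz; mashed banana: 69.6 g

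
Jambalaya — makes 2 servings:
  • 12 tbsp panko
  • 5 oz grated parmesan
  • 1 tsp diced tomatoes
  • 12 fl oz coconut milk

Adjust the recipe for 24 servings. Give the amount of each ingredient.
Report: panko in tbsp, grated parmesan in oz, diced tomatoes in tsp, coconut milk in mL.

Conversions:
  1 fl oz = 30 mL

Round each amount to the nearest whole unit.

Scaling factor: 24/2 = 12.
panko: 12 tbsp × 12 = 144 tbsp
grated parmesan: 5 oz × 12 = 60 oz
diced tomatoes: 1 tsp × 12 = 12 tsp
coconut milk: 12 fl oz × 12 × 30 mL/fl oz = 4320 mL

panko: 144 tbsp; grated parmesan: 60 oz; diced tomatoes: 12 tsp; coconut milk: 4320 mL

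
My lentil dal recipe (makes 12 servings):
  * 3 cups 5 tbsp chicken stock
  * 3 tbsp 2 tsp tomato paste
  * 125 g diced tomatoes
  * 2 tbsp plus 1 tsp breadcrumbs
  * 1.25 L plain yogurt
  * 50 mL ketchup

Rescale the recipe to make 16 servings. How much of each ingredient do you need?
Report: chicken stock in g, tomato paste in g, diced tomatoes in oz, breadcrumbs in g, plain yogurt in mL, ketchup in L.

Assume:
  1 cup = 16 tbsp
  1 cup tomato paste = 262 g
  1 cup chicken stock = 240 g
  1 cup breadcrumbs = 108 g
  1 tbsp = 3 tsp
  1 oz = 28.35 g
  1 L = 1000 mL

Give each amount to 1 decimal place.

chicken stock: 1060.0 g; tomato paste: 80.1 g; diced tomatoes: 5.9 oz; breadcrumbs: 21.0 g; plain yogurt: 1666.7 mL; ketchup: 0.1 L

Scaling factor: 16/12 = 4/3.
chicken stock: (3 cup + 5 tbsp = 3.3125 cup) × 4/3 × 240 g/cup = 1060.0 g
tomato paste: (3 tbsp + 2 tsp = 11/3 tbsp) × 4/3 ÷ 16 tbsp/cup × 262 g/cup ≈ 80.1 g
diced tomatoes: 125 g × 4/3 ÷ 28.35 g/oz ≈ 5.9 oz
breadcrumbs: (2 tbsp + 1 tsp = 7/3 tbsp) × 4/3 ÷ 16 tbsp/cup × 108 g/cup = 21.0 g
plain yogurt: 1.25 L × 4/3 × 1000 mL/L ≈ 1666.7 mL
ketchup: 50 mL × 4/3 ÷ 1000 mL/L ≈ 0.1 L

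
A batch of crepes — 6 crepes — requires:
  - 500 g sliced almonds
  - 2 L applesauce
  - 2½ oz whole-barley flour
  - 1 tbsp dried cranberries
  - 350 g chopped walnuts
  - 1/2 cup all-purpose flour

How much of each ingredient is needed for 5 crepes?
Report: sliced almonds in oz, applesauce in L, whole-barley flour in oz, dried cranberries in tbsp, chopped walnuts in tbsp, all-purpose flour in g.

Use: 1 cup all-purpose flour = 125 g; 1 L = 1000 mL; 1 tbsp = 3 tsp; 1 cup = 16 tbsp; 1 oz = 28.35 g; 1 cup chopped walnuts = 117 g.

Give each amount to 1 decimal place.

sliced almonds: 14.7 oz; applesauce: 1.7 L; whole-barley flour: 2.1 oz; dried cranberries: 0.8 tbsp; chopped walnuts: 39.9 tbsp; all-purpose flour: 52.1 g

Scaling factor: 5/6.
sliced almonds: 500 g × 5/6 ÷ 28.35 g/oz ≈ 14.7 oz
applesauce: 2 L × 5/6 ≈ 1.7 L
whole-barley flour: 2.5 oz × 5/6 ≈ 2.1 oz
dried cranberries: 1 tbsp × 5/6 ≈ 0.8 tbsp
chopped walnuts: 350 g × 5/6 ÷ 117 g/cup × 16 tbsp/cup ≈ 39.9 tbsp
all-purpose flour: 0.5 cup × 5/6 × 125 g/cup ≈ 52.1 g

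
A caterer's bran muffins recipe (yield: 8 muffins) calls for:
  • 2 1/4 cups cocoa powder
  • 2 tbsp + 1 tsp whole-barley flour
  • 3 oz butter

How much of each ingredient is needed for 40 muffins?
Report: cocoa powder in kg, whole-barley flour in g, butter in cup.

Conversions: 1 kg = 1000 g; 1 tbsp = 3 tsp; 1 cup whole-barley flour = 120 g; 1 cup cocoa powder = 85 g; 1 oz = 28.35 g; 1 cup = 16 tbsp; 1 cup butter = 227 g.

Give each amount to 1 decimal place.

Scaling factor: 40/8 = 5.
cocoa powder: 2.25 cup × 5 × 85 g/cup ÷ 1000 g/kg ≈ 1.0 kg
whole-barley flour: (2 tbsp + 1 tsp = 7/3 tbsp) × 5 ÷ 16 tbsp/cup × 120 g/cup = 87.5 g
butter: 3 oz × 5 × 28.35 g/oz ÷ 227 g/cup ≈ 1.9 cup

cocoa powder: 1.0 kg; whole-barley flour: 87.5 g; butter: 1.9 cup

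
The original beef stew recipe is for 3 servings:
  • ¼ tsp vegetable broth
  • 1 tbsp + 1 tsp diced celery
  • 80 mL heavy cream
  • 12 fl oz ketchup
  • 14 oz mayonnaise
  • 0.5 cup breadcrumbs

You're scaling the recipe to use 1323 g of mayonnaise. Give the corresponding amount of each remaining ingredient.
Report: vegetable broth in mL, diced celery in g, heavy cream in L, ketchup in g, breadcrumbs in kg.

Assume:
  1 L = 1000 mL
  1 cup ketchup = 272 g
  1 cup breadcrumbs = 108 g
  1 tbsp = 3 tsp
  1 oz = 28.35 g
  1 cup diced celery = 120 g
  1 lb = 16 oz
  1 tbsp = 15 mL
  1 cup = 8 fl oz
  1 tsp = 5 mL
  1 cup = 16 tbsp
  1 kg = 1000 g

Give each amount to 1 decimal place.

The original recipe has 396.9 g of mayonnaise, so the scaling factor is 1323 ÷ 396.9 = 10/3.
vegetable broth: 0.25 tsp × 10/3 × 5 mL/tsp ≈ 4.2 mL
diced celery: (1 tbsp + 1 tsp = 4/3 tbsp) × 10/3 ÷ 16 tbsp/cup × 120 g/cup ≈ 33.3 g
heavy cream: 80 mL × 10/3 ÷ 1000 mL/L ≈ 0.3 L
ketchup: 12 fl oz × 10/3 ÷ 8 fl oz/cup × 272 g/cup = 1360.0 g
breadcrumbs: 0.5 cup × 10/3 × 108 g/cup ÷ 1000 g/kg ≈ 0.2 kg

vegetable broth: 4.2 mL; diced celery: 33.3 g; heavy cream: 0.3 L; ketchup: 1360.0 g; breadcrumbs: 0.2 kg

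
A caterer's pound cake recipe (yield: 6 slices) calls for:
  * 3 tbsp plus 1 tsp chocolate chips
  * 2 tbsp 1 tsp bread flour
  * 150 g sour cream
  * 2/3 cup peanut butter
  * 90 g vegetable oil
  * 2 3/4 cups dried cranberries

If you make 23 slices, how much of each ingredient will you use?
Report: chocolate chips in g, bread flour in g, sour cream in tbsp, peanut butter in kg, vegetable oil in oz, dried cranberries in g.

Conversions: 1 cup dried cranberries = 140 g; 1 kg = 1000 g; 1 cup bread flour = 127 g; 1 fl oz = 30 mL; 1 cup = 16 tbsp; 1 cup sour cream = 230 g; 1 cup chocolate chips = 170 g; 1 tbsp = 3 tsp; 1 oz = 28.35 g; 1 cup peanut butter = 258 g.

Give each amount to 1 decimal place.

chocolate chips: 135.8 g; bread flour: 71.0 g; sour cream: 40.0 tbsp; peanut butter: 0.7 kg; vegetable oil: 12.2 oz; dried cranberries: 1475.8 g

Scaling factor: 23/6.
chocolate chips: (3 tbsp + 1 tsp = 10/3 tbsp) × 23/6 ÷ 16 tbsp/cup × 170 g/cup ≈ 135.8 g
bread flour: (2 tbsp + 1 tsp = 7/3 tbsp) × 23/6 ÷ 16 tbsp/cup × 127 g/cup ≈ 71.0 g
sour cream: 150 g × 23/6 ÷ 230 g/cup × 16 tbsp/cup = 40.0 tbsp
peanut butter: 2/3 cup × 23/6 × 258 g/cup ÷ 1000 g/kg ≈ 0.7 kg
vegetable oil: 90 g × 23/6 ÷ 28.35 g/oz ≈ 12.2 oz
dried cranberries: 2.75 cup × 23/6 × 140 g/cup ≈ 1475.8 g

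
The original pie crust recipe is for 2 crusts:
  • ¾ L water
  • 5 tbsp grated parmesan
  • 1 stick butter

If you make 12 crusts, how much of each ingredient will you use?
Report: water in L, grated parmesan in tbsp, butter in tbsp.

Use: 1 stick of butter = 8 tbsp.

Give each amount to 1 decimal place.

Scaling factor: 12/2 = 6.
water: 0.75 L × 6 = 4.5 L
grated parmesan: 5 tbsp × 6 = 30.0 tbsp
butter: 1 stick × 6 × 8 tbsp/stick = 48.0 tbsp

water: 4.5 L; grated parmesan: 30.0 tbsp; butter: 48.0 tbsp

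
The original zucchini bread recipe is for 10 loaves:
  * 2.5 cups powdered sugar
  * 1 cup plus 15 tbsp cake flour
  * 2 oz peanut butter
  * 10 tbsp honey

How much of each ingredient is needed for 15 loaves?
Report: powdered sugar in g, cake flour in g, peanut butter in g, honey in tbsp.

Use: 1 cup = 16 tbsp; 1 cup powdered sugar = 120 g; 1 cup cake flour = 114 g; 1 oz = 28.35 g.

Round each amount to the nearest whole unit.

Scaling factor: 15/10 = 3/2 = 1.5.
powdered sugar: 2.5 cup × 3/2 × 120 g/cup = 450 g
cake flour: (1 cup + 15 tbsp = 1.9375 cup) × 3/2 × 114 g/cup ≈ 331 g
peanut butter: 2 oz × 3/2 × 28.35 g/oz ≈ 85 g
honey: 10 tbsp × 3/2 = 15 tbsp

powdered sugar: 450 g; cake flour: 331 g; peanut butter: 85 g; honey: 15 tbsp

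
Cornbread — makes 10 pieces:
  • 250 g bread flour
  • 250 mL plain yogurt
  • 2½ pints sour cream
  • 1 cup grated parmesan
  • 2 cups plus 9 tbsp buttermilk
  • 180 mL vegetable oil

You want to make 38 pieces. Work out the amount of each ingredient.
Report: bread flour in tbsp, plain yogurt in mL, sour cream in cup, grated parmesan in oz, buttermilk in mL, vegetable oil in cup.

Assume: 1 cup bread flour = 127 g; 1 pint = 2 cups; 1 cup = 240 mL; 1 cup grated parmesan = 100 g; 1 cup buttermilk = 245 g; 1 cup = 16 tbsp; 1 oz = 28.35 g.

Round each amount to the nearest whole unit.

Scaling factor: 38/10 = 19/5 = 3.8.
bread flour: 250 g × 19/5 ÷ 127 g/cup × 16 tbsp/cup ≈ 120 tbsp
plain yogurt: 250 mL × 19/5 = 950 mL
sour cream: 2.5 pint × 19/5 × 2 cup/pint = 19 cup
grated parmesan: 1 cup × 19/5 × 100 g/cup ÷ 28.35 g/oz ≈ 13 oz
buttermilk: (2 cup + 9 tbsp = 2.5625 cup) × 19/5 × 240 mL/cup = 2337 mL
vegetable oil: 180 mL × 19/5 ÷ 240 mL/cup ≈ 3 cup

bread flour: 120 tbsp; plain yogurt: 950 mL; sour cream: 19 cup; grated parmesan: 13 oz; buttermilk: 2337 mL; vegetable oil: 3 cup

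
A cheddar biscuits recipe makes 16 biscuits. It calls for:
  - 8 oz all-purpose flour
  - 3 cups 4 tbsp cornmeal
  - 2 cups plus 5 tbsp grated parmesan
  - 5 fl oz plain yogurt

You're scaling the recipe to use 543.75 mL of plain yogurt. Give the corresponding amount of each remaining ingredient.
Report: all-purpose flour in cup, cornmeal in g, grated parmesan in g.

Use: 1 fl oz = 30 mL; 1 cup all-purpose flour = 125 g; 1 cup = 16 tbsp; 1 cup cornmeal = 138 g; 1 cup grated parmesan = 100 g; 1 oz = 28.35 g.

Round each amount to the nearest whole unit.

The original recipe has 150 mL of plain yogurt, so the scaling factor is 543.75 ÷ 150 = 29/8 = 3.625.
all-purpose flour: 8 oz × 29/8 × 28.35 g/oz ÷ 125 g/cup ≈ 7 cup
cornmeal: (3 cup + 4 tbsp = 3.25 cup) × 29/8 × 138 g/cup ≈ 1626 g
grated parmesan: (2 cup + 5 tbsp = 2.3125 cup) × 29/8 × 100 g/cup ≈ 838 g

all-purpose flour: 7 cup; cornmeal: 1626 g; grated parmesan: 838 g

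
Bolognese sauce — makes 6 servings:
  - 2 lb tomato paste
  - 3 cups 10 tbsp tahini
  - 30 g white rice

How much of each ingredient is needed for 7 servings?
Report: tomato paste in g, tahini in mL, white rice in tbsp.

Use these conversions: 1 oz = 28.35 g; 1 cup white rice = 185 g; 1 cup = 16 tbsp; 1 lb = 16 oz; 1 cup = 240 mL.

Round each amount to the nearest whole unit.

tomato paste: 1058 g; tahini: 1015 mL; white rice: 3 tbsp

Scaling factor: 7/6.
tomato paste: 2 lb × 7/6 × 16 oz/lb × 28.35 g/oz ≈ 1058 g
tahini: (3 cup + 10 tbsp = 3.625 cup) × 7/6 × 240 mL/cup = 1015 mL
white rice: 30 g × 7/6 ÷ 185 g/cup × 16 tbsp/cup ≈ 3 tbsp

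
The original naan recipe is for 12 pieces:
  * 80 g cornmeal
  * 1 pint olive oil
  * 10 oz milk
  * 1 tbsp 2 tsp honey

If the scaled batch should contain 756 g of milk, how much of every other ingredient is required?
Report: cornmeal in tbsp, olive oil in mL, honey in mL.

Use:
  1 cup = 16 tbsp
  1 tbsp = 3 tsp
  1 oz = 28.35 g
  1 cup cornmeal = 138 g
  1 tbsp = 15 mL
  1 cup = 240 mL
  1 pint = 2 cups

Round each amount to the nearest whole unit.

cornmeal: 25 tbsp; olive oil: 1280 mL; honey: 67 mL

The original recipe has 283.5 g of milk, so the scaling factor is 756 ÷ 283.5 = 8/3.
cornmeal: 80 g × 8/3 ÷ 138 g/cup × 16 tbsp/cup ≈ 25 tbsp
olive oil: 1 pint × 8/3 × 2 cup/pint × 240 mL/cup = 1280 mL
honey: (1 tbsp + 2 tsp = 5/3 tbsp) × 8/3 × 15 mL/tbsp ≈ 67 mL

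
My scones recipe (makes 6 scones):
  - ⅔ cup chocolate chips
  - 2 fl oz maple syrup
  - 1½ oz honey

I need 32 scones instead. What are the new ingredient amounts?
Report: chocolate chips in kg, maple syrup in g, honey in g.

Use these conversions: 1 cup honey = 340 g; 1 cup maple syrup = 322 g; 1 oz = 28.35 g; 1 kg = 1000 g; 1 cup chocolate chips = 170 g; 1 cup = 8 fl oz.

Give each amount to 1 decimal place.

Scaling factor: 32/6 = 16/3.
chocolate chips: 2/3 cup × 16/3 × 170 g/cup ÷ 1000 g/kg ≈ 0.6 kg
maple syrup: 2 fl oz × 16/3 ÷ 8 fl oz/cup × 322 g/cup ≈ 429.3 g
honey: 1.5 oz × 16/3 × 28.35 g/oz = 226.8 g

chocolate chips: 0.6 kg; maple syrup: 429.3 g; honey: 226.8 g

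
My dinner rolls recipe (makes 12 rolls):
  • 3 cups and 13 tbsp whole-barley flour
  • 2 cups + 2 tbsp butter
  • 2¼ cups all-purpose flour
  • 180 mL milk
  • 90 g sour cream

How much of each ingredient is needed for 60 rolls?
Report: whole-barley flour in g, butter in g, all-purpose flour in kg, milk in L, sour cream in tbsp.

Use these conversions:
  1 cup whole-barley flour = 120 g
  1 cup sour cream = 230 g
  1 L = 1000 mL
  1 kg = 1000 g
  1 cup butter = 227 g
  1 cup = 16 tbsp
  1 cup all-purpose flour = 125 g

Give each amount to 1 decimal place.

Scaling factor: 60/12 = 5.
whole-barley flour: (3 cup + 13 tbsp = 3.8125 cup) × 5 × 120 g/cup = 2287.5 g
butter: (2 cup + 2 tbsp = 2.125 cup) × 5 × 227 g/cup ≈ 2411.9 g
all-purpose flour: 2.25 cup × 5 × 125 g/cup ÷ 1000 g/kg ≈ 1.4 kg
milk: 180 mL × 5 ÷ 1000 mL/L = 0.9 L
sour cream: 90 g × 5 ÷ 230 g/cup × 16 tbsp/cup ≈ 31.3 tbsp

whole-barley flour: 2287.5 g; butter: 2411.9 g; all-purpose flour: 1.4 kg; milk: 0.9 L; sour cream: 31.3 tbsp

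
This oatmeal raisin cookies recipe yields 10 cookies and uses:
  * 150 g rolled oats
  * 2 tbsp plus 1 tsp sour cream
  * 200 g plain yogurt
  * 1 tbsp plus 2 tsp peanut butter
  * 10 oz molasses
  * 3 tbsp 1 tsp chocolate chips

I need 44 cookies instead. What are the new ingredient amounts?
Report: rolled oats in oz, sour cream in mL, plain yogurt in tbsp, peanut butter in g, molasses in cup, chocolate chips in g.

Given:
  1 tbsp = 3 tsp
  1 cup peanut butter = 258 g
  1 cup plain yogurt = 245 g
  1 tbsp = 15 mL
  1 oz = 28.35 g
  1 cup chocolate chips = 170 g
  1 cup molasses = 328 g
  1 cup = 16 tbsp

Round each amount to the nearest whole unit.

Scaling factor: 44/10 = 22/5 = 4.4.
rolled oats: 150 g × 22/5 ÷ 28.35 g/oz ≈ 23 oz
sour cream: (2 tbsp + 1 tsp = 7/3 tbsp) × 22/5 × 15 mL/tbsp = 154 mL
plain yogurt: 200 g × 22/5 ÷ 245 g/cup × 16 tbsp/cup ≈ 57 tbsp
peanut butter: (1 tbsp + 2 tsp = 5/3 tbsp) × 22/5 ÷ 16 tbsp/cup × 258 g/cup ≈ 118 g
molasses: 10 oz × 22/5 × 28.35 g/oz ÷ 328 g/cup ≈ 4 cup
chocolate chips: (3 tbsp + 1 tsp = 10/3 tbsp) × 22/5 ÷ 16 tbsp/cup × 170 g/cup ≈ 156 g

rolled oats: 23 oz; sour cream: 154 mL; plain yogurt: 57 tbsp; peanut butter: 118 g; molasses: 4 cup; chocolate chips: 156 g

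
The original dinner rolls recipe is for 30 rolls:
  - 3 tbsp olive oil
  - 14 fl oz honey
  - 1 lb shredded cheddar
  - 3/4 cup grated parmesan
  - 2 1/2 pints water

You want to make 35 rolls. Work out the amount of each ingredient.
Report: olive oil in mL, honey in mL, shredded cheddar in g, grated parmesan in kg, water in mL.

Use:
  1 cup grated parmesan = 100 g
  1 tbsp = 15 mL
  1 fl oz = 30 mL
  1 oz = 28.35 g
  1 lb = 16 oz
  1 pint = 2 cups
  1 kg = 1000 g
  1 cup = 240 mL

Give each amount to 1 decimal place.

Scaling factor: 35/30 = 7/6.
olive oil: 3 tbsp × 7/6 × 15 mL/tbsp = 52.5 mL
honey: 14 fl oz × 7/6 × 30 mL/fl oz = 490.0 mL
shredded cheddar: 1 lb × 7/6 × 16 oz/lb × 28.35 g/oz = 529.2 g
grated parmesan: 0.75 cup × 7/6 × 100 g/cup ÷ 1000 g/kg ≈ 0.1 kg
water: 2.5 pint × 7/6 × 2 cup/pint × 240 mL/cup = 1400.0 mL

olive oil: 52.5 mL; honey: 490.0 mL; shredded cheddar: 529.2 g; grated parmesan: 0.1 kg; water: 1400.0 mL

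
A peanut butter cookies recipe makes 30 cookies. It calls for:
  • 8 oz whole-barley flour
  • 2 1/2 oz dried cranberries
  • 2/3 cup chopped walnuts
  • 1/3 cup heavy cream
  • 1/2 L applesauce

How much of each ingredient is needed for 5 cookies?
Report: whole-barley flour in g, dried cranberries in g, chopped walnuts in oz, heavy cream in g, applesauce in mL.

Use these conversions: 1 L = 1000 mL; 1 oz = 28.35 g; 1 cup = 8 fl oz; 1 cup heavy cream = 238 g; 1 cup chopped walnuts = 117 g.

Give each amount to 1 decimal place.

Scaling factor: 5/30 = 1/6.
whole-barley flour: 8 oz × 1/6 × 28.35 g/oz = 37.8 g
dried cranberries: 2.5 oz × 1/6 × 28.35 g/oz ≈ 11.8 g
chopped walnuts: 2/3 cup × 1/6 × 117 g/cup ÷ 28.35 g/oz ≈ 0.5 oz
heavy cream: 1/3 cup × 1/6 × 238 g/cup ≈ 13.2 g
applesauce: 0.5 L × 1/6 × 1000 mL/L ≈ 83.3 mL

whole-barley flour: 37.8 g; dried cranberries: 11.8 g; chopped walnuts: 0.5 oz; heavy cream: 13.2 g; applesauce: 83.3 mL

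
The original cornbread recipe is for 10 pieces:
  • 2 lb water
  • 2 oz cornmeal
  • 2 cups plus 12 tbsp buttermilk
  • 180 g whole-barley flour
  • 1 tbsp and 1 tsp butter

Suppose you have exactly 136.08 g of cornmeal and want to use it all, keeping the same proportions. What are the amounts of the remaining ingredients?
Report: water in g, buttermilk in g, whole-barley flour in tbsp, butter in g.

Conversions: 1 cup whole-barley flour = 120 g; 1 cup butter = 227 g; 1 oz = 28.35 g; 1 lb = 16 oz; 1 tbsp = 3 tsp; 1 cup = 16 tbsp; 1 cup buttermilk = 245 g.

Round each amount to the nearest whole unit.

The original recipe has 56.7 g of cornmeal, so the scaling factor is 136.08 ÷ 56.7 = 12/5 = 2.4.
water: 2 lb × 12/5 × 16 oz/lb × 28.35 g/oz ≈ 2177 g
buttermilk: (2 cup + 12 tbsp = 2.75 cup) × 12/5 × 245 g/cup = 1617 g
whole-barley flour: 180 g × 12/5 ÷ 120 g/cup × 16 tbsp/cup ≈ 58 tbsp
butter: (1 tbsp + 1 tsp = 4/3 tbsp) × 12/5 ÷ 16 tbsp/cup × 227 g/cup ≈ 45 g

water: 2177 g; buttermilk: 1617 g; whole-barley flour: 58 tbsp; butter: 45 g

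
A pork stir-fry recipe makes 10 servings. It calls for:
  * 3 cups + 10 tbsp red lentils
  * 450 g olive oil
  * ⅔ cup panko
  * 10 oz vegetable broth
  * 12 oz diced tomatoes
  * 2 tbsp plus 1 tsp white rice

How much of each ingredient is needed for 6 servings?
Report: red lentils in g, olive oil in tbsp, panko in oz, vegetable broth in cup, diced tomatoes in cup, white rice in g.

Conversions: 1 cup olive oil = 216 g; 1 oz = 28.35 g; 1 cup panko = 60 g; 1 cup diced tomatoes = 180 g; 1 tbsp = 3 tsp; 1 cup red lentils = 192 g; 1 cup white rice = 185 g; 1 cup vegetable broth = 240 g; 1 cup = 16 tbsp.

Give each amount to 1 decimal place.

Scaling factor: 6/10 = 3/5 = 0.6.
red lentils: (3 cup + 10 tbsp = 3.625 cup) × 3/5 × 192 g/cup = 417.6 g
olive oil: 450 g × 3/5 ÷ 216 g/cup × 16 tbsp/cup = 20.0 tbsp
panko: 2/3 cup × 3/5 × 60 g/cup ÷ 28.35 g/oz ≈ 0.8 oz
vegetable broth: 10 oz × 3/5 × 28.35 g/oz ÷ 240 g/cup ≈ 0.7 cup
diced tomatoes: 12 oz × 3/5 × 28.35 g/oz ÷ 180 g/cup ≈ 1.1 cup
white rice: (2 tbsp + 1 tsp = 7/3 tbsp) × 3/5 ÷ 16 tbsp/cup × 185 g/cup ≈ 16.2 g

red lentils: 417.6 g; olive oil: 20.0 tbsp; panko: 0.8 oz; vegetable broth: 0.7 cup; diced tomatoes: 1.1 cup; white rice: 16.2 g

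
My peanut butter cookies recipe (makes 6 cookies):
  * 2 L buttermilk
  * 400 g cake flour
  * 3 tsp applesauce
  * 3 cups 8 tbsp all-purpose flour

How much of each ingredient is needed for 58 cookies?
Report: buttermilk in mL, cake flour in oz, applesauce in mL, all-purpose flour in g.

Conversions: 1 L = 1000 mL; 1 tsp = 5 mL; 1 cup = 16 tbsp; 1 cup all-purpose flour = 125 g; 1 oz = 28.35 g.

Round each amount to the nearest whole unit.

Scaling factor: 58/6 = 29/3.
buttermilk: 2 L × 29/3 × 1000 mL/L ≈ 19333 mL
cake flour: 400 g × 29/3 ÷ 28.35 g/oz ≈ 136 oz
applesauce: 3 tsp × 29/3 × 5 mL/tsp = 145 mL
all-purpose flour: (3 cup + 8 tbsp = 3.5 cup) × 29/3 × 125 g/cup ≈ 4229 g

buttermilk: 19333 mL; cake flour: 136 oz; applesauce: 145 mL; all-purpose flour: 4229 g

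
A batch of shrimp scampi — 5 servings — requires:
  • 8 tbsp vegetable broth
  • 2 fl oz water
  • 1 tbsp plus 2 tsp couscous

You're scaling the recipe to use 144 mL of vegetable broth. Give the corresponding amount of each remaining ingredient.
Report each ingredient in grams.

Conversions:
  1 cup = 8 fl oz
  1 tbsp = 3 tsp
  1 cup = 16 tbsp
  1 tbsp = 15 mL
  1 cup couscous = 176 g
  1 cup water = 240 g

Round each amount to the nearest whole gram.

water: 72 g; couscous: 22 g

The original recipe has 120 mL of vegetable broth, so the scaling factor is 144 ÷ 120 = 6/5 = 1.2.
water: 2 fl oz × 6/5 ÷ 8 fl oz/cup × 240 g/cup = 72 g
couscous: (1 tbsp + 2 tsp = 5/3 tbsp) × 6/5 ÷ 16 tbsp/cup × 176 g/cup = 22 g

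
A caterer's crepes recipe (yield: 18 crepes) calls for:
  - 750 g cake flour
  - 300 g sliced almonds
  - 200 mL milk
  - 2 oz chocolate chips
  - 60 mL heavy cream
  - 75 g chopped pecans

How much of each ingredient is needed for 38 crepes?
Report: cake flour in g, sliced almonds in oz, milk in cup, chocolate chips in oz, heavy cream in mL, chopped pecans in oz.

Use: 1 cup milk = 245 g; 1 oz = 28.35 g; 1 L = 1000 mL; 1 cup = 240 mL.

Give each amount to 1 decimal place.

Scaling factor: 38/18 = 19/9.
cake flour: 750 g × 19/9 ≈ 1583.3 g
sliced almonds: 300 g × 19/9 ÷ 28.35 g/oz ≈ 22.3 oz
milk: 200 mL × 19/9 ÷ 240 mL/cup ≈ 1.8 cup
chocolate chips: 2 oz × 19/9 ≈ 4.2 oz
heavy cream: 60 mL × 19/9 ≈ 126.7 mL
chopped pecans: 75 g × 19/9 ÷ 28.35 g/oz ≈ 5.6 oz

cake flour: 1583.3 g; sliced almonds: 22.3 oz; milk: 1.8 cup; chocolate chips: 4.2 oz; heavy cream: 126.7 mL; chopped pecans: 5.6 oz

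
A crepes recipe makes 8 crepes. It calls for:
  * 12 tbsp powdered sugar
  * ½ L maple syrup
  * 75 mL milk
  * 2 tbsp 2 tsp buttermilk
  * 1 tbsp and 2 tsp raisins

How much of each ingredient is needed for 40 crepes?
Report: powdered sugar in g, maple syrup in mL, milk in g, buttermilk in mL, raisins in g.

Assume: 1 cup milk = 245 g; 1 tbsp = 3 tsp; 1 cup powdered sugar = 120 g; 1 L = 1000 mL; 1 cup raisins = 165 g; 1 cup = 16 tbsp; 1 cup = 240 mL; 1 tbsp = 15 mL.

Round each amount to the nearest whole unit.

Scaling factor: 40/8 = 5.
powdered sugar: 12 tbsp × 5 ÷ 16 tbsp/cup × 120 g/cup = 450 g
maple syrup: 0.5 L × 5 × 1000 mL/L = 2500 mL
milk: 75 mL × 5 ÷ 240 mL/cup × 245 g/cup ≈ 383 g
buttermilk: (2 tbsp + 2 tsp = 8/3 tbsp) × 5 × 15 mL/tbsp = 200 mL
raisins: (1 tbsp + 2 tsp = 5/3 tbsp) × 5 ÷ 16 tbsp/cup × 165 g/cup ≈ 86 g

powdered sugar: 450 g; maple syrup: 2500 mL; milk: 383 g; buttermilk: 200 mL; raisins: 86 g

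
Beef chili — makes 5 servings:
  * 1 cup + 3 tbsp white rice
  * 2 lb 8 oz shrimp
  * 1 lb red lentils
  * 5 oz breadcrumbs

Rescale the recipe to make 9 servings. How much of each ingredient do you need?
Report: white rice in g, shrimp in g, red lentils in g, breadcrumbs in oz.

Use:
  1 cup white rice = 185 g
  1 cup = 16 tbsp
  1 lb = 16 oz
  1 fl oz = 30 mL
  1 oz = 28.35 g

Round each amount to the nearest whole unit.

Scaling factor: 9/5 = 1.8.
white rice: (1 cup + 3 tbsp = 1.1875 cup) × 9/5 × 185 g/cup ≈ 395 g
shrimp: (2 lb + 8 oz = 2.5 lb) × 9/5 × 16 oz/lb × 28.35 g/oz ≈ 2041 g
red lentils: 1 lb × 9/5 × 16 oz/lb × 28.35 g/oz ≈ 816 g
breadcrumbs: 5 oz × 9/5 = 9 oz

white rice: 395 g; shrimp: 2041 g; red lentils: 816 g; breadcrumbs: 9 oz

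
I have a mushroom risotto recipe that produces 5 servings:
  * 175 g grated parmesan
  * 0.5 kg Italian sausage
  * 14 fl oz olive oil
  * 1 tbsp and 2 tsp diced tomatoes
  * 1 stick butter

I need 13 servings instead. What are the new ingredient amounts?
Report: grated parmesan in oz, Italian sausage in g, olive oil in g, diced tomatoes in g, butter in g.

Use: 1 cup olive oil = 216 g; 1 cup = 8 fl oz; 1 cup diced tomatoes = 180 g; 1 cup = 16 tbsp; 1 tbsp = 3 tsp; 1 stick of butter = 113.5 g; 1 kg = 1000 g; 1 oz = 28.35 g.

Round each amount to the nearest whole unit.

Scaling factor: 13/5 = 2.6.
grated parmesan: 175 g × 13/5 ÷ 28.35 g/oz ≈ 16 oz
Italian sausage: 0.5 kg × 13/5 × 1000 g/kg = 1300 g
olive oil: 14 fl oz × 13/5 ÷ 8 fl oz/cup × 216 g/cup ≈ 983 g
diced tomatoes: (1 tbsp + 2 tsp = 5/3 tbsp) × 13/5 ÷ 16 tbsp/cup × 180 g/cup ≈ 49 g
butter: 1 stick × 13/5 × 113.5 g/stick ≈ 295 g

grated parmesan: 16 oz; Italian sausage: 1300 g; olive oil: 983 g; diced tomatoes: 49 g; butter: 295 g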